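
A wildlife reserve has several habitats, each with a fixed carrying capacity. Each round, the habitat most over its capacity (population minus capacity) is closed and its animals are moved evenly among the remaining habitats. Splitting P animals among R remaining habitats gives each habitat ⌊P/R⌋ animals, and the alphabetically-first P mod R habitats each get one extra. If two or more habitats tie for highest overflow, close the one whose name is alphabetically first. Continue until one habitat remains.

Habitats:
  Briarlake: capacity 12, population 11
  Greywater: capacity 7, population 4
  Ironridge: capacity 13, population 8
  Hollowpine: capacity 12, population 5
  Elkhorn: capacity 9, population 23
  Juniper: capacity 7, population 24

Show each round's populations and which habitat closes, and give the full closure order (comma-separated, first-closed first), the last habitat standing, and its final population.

Round 1: Briarlake=11 Elkhorn=23 Greywater=4 Hollowpine=5 Ironridge=8 Juniper=24 → close Juniper (overflow 17)
  24÷5 = 4 each, +1 to first 4
Round 2: Briarlake=16 Elkhorn=28 Greywater=9 Hollowpine=10 Ironridge=12 → close Elkhorn (overflow 19)
  28÷4 = 7 each, +1 to first 0
Round 3: Briarlake=23 Greywater=16 Hollowpine=17 Ironridge=19 → close Briarlake (overflow 11)
  23÷3 = 7 each, +1 to first 2
Round 4: Greywater=24 Hollowpine=25 Ironridge=26 → close Greywater (overflow 17)
  24÷2 = 12 each, +1 to first 0
Round 5: Hollowpine=37 Ironridge=38 → close Hollowpine (overflow 25)
  37÷1 = 37 each, +1 to first 0

Closure order: Juniper, Elkhorn, Briarlake, Greywater, Hollowpine
Last habitat: Ironridge with 75 animals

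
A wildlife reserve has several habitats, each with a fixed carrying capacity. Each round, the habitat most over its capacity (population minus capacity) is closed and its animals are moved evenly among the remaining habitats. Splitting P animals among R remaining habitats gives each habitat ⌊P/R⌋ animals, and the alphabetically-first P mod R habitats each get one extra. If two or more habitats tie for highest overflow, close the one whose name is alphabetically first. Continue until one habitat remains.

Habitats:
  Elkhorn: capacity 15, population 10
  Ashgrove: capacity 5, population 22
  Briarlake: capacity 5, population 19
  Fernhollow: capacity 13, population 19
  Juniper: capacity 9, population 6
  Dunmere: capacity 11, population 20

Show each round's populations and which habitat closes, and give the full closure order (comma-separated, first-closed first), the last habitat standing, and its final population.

Closure order: Ashgrove, Briarlake, Dunmere, Fernhollow, Elkhorn
Last habitat: Juniper with 96 animals

Round 1: Ashgrove=22 Briarlake=19 Dunmere=20 Elkhorn=10 Fernhollow=19 Juniper=6 → close Ashgrove (overflow 17)
  22÷5 = 4 each, +1 to first 2
Round 2: Briarlake=24 Dunmere=25 Elkhorn=14 Fernhollow=23 Juniper=10 → close Briarlake (overflow 19)
  24÷4 = 6 each, +1 to first 0
Round 3: Dunmere=31 Elkhorn=20 Fernhollow=29 Juniper=16 → close Dunmere (overflow 20)
  31÷3 = 10 each, +1 to first 1
Round 4: Elkhorn=31 Fernhollow=39 Juniper=26 → close Fernhollow (overflow 26)
  39÷2 = 19 each, +1 to first 1
Round 5: Elkhorn=51 Juniper=45 → close Elkhorn (overflow 36)
  51÷1 = 51 each, +1 to first 0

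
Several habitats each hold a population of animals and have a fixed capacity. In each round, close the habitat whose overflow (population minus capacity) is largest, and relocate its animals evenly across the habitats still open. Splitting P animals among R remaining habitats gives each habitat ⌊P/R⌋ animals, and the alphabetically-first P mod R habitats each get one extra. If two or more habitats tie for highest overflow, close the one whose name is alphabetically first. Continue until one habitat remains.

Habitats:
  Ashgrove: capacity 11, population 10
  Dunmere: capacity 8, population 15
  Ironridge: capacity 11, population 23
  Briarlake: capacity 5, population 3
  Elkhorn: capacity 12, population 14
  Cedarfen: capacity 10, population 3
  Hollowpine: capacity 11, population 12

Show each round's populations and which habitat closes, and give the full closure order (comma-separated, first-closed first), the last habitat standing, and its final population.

Round 1: Ashgrove=10 Briarlake=3 Cedarfen=3 Dunmere=15 Elkhorn=14 Hollowpine=12 Ironridge=23 → close Ironridge (overflow 12)
  23÷6 = 3 each, +1 to first 5
Round 2: Ashgrove=14 Briarlake=7 Cedarfen=7 Dunmere=19 Elkhorn=18 Hollowpine=15 → close Dunmere (overflow 11)
  19÷5 = 3 each, +1 to first 4
Round 3: Ashgrove=18 Briarlake=11 Cedarfen=11 Elkhorn=22 Hollowpine=18 → close Elkhorn (overflow 10)
  22÷4 = 5 each, +1 to first 2
Round 4: Ashgrove=24 Briarlake=17 Cedarfen=16 Hollowpine=23 → close Ashgrove (overflow 13)
  24÷3 = 8 each, +1 to first 0
Round 5: Briarlake=25 Cedarfen=24 Hollowpine=31 → close Briarlake (overflow 20)
  25÷2 = 12 each, +1 to first 1
Round 6: Cedarfen=37 Hollowpine=43 → close Hollowpine (overflow 32)
  43÷1 = 43 each, +1 to first 0

Closure order: Ironridge, Dunmere, Elkhorn, Ashgrove, Briarlake, Hollowpine
Last habitat: Cedarfen with 80 animals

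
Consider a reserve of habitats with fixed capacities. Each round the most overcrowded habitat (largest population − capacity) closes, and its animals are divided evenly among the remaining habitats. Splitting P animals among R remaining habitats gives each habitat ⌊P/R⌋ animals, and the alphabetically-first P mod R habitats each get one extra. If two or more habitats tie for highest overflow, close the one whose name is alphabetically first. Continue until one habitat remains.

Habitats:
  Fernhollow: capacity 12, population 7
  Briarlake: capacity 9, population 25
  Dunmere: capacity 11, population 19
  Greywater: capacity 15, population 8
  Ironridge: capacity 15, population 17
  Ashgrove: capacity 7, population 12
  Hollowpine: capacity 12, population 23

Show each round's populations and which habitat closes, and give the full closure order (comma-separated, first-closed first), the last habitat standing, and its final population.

Closure order: Briarlake, Hollowpine, Dunmere, Ashgrove, Ironridge, Fernhollow
Last habitat: Greywater with 111 animals

Round 1: Ashgrove=12 Briarlake=25 Dunmere=19 Fernhollow=7 Greywater=8 Hollowpine=23 Ironridge=17 → close Briarlake (overflow 16)
  25÷6 = 4 each, +1 to first 1
Round 2: Ashgrove=17 Dunmere=23 Fernhollow=11 Greywater=12 Hollowpine=27 Ironridge=21 → close Hollowpine (overflow 15)
  27÷5 = 5 each, +1 to first 2
Round 3: Ashgrove=23 Dunmere=29 Fernhollow=16 Greywater=17 Ironridge=26 → close Dunmere (overflow 18)
  29÷4 = 7 each, +1 to first 1
Round 4: Ashgrove=31 Fernhollow=23 Greywater=24 Ironridge=33 → close Ashgrove (overflow 24)
  31÷3 = 10 each, +1 to first 1
Round 5: Fernhollow=34 Greywater=34 Ironridge=43 → close Ironridge (overflow 28)
  43÷2 = 21 each, +1 to first 1
Round 6: Fernhollow=56 Greywater=55 → close Fernhollow (overflow 44)
  56÷1 = 56 each, +1 to first 0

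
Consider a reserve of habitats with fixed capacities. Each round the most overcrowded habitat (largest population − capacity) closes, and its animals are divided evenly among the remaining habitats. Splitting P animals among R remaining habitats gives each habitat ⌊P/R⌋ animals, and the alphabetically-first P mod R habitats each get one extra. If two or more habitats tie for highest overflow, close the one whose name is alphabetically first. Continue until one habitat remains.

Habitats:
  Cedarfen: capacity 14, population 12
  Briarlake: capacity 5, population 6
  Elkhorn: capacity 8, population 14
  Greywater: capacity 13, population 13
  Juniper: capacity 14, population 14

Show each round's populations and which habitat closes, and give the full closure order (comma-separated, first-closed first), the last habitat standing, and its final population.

Round 1: Briarlake=6 Cedarfen=12 Elkhorn=14 Greywater=13 Juniper=14 → close Elkhorn (overflow 6)
  14÷4 = 3 each, +1 to first 2
Round 2: Briarlake=10 Cedarfen=16 Greywater=16 Juniper=17 → close Briarlake (overflow 5)
  10÷3 = 3 each, +1 to first 1
Round 3: Cedarfen=20 Greywater=19 Juniper=20 → close Cedarfen (overflow 6)
  20÷2 = 10 each, +1 to first 0
Round 4: Greywater=29 Juniper=30 → close Greywater (overflow 16)
  29÷1 = 29 each, +1 to first 0

Closure order: Elkhorn, Briarlake, Cedarfen, Greywater
Last habitat: Juniper with 59 animals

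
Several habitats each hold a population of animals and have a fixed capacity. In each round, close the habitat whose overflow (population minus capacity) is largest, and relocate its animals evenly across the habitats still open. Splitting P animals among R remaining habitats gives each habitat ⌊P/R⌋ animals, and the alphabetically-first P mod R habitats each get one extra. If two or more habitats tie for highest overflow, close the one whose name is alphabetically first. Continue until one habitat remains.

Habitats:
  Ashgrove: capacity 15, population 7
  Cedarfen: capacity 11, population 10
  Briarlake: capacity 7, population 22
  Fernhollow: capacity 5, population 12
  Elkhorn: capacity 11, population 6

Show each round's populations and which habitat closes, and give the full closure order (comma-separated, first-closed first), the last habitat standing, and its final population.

Round 1: Ashgrove=7 Briarlake=22 Cedarfen=10 Elkhorn=6 Fernhollow=12 → close Briarlake (overflow 15)
  22÷4 = 5 each, +1 to first 2
Round 2: Ashgrove=13 Cedarfen=16 Elkhorn=11 Fernhollow=17 → close Fernhollow (overflow 12)
  17÷3 = 5 each, +1 to first 2
Round 3: Ashgrove=19 Cedarfen=22 Elkhorn=16 → close Cedarfen (overflow 11)
  22÷2 = 11 each, +1 to first 0
Round 4: Ashgrove=30 Elkhorn=27 → close Elkhorn (overflow 16)
  27÷1 = 27 each, +1 to first 0

Closure order: Briarlake, Fernhollow, Cedarfen, Elkhorn
Last habitat: Ashgrove with 57 animals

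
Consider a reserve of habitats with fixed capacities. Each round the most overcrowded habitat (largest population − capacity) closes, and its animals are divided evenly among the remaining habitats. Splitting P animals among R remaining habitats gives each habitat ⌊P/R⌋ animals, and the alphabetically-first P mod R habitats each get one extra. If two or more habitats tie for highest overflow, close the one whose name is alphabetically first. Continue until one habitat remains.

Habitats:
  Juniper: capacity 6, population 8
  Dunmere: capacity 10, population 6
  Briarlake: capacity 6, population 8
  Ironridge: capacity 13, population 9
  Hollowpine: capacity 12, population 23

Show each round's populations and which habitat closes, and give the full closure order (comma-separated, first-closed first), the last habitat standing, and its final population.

Closure order: Hollowpine, Briarlake, Juniper, Dunmere
Last habitat: Ironridge with 54 animals

Round 1: Briarlake=8 Dunmere=6 Hollowpine=23 Ironridge=9 Juniper=8 → close Hollowpine (overflow 11)
  23÷4 = 5 each, +1 to first 3
Round 2: Briarlake=14 Dunmere=12 Ironridge=15 Juniper=13 → close Briarlake (overflow 8)
  14÷3 = 4 each, +1 to first 2
Round 3: Dunmere=17 Ironridge=20 Juniper=17 → close Juniper (overflow 11)
  17÷2 = 8 each, +1 to first 1
Round 4: Dunmere=26 Ironridge=28 → close Dunmere (overflow 16)
  26÷1 = 26 each, +1 to first 0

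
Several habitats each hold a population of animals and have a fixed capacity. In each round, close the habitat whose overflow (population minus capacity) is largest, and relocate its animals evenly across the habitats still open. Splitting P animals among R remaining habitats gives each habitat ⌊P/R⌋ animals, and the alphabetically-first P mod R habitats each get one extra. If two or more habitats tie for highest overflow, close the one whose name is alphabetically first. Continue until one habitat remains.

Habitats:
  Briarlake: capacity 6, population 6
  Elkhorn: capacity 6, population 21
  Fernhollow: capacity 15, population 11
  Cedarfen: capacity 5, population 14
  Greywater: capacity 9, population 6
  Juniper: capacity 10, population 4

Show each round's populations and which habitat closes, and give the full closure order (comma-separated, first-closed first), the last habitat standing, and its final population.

Round 1: Briarlake=6 Cedarfen=14 Elkhorn=21 Fernhollow=11 Greywater=6 Juniper=4 → close Elkhorn (overflow 15)
  21÷5 = 4 each, +1 to first 1
Round 2: Briarlake=11 Cedarfen=18 Fernhollow=15 Greywater=10 Juniper=8 → close Cedarfen (overflow 13)
  18÷4 = 4 each, +1 to first 2
Round 3: Briarlake=16 Fernhollow=20 Greywater=14 Juniper=12 → close Briarlake (overflow 10)
  16÷3 = 5 each, +1 to first 1
Round 4: Fernhollow=26 Greywater=19 Juniper=17 → close Fernhollow (overflow 11)
  26÷2 = 13 each, +1 to first 0
Round 5: Greywater=32 Juniper=30 → close Greywater (overflow 23)
  32÷1 = 32 each, +1 to first 0

Closure order: Elkhorn, Cedarfen, Briarlake, Fernhollow, Greywater
Last habitat: Juniper with 62 animals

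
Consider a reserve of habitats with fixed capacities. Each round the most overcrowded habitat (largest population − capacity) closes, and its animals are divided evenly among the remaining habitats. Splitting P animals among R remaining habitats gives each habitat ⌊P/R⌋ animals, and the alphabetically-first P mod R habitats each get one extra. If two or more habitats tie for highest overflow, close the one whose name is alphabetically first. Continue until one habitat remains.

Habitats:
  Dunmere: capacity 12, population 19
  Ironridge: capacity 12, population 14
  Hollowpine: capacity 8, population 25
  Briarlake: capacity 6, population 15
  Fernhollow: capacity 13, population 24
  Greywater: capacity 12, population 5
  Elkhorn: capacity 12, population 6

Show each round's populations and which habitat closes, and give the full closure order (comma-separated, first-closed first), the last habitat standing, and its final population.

Round 1: Briarlake=15 Dunmere=19 Elkhorn=6 Fernhollow=24 Greywater=5 Hollowpine=25 Ironridge=14 → close Hollowpine (overflow 17)
  25÷6 = 4 each, +1 to first 1
Round 2: Briarlake=20 Dunmere=23 Elkhorn=10 Fernhollow=28 Greywater=9 Ironridge=18 → close Fernhollow (overflow 15)
  28÷5 = 5 each, +1 to first 3
Round 3: Briarlake=26 Dunmere=29 Elkhorn=16 Greywater=14 Ironridge=23 → close Briarlake (overflow 20)
  26÷4 = 6 each, +1 to first 2
Round 4: Dunmere=36 Elkhorn=23 Greywater=20 Ironridge=29 → close Dunmere (overflow 24)
  36÷3 = 12 each, +1 to first 0
Round 5: Elkhorn=35 Greywater=32 Ironridge=41 → close Ironridge (overflow 29)
  41÷2 = 20 each, +1 to first 1
Round 6: Elkhorn=56 Greywater=52 → close Elkhorn (overflow 44)
  56÷1 = 56 each, +1 to first 0

Closure order: Hollowpine, Fernhollow, Briarlake, Dunmere, Ironridge, Elkhorn
Last habitat: Greywater with 108 animals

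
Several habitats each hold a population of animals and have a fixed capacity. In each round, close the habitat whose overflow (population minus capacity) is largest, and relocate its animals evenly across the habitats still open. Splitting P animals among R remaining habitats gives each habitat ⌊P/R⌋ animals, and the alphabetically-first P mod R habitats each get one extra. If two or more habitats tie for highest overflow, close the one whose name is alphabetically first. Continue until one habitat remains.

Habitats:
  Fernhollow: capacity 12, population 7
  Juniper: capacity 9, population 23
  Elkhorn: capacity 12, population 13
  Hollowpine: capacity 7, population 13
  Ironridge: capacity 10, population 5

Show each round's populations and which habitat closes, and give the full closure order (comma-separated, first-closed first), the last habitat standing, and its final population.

Round 1: Elkhorn=13 Fernhollow=7 Hollowpine=13 Ironridge=5 Juniper=23 → close Juniper (overflow 14)
  23÷4 = 5 each, +1 to first 3
Round 2: Elkhorn=19 Fernhollow=13 Hollowpine=19 Ironridge=10 → close Hollowpine (overflow 12)
  19÷3 = 6 each, +1 to first 1
Round 3: Elkhorn=26 Fernhollow=19 Ironridge=16 → close Elkhorn (overflow 14)
  26÷2 = 13 each, +1 to first 0
Round 4: Fernhollow=32 Ironridge=29 → close Fernhollow (overflow 20)
  32÷1 = 32 each, +1 to first 0

Closure order: Juniper, Hollowpine, Elkhorn, Fernhollow
Last habitat: Ironridge with 61 animals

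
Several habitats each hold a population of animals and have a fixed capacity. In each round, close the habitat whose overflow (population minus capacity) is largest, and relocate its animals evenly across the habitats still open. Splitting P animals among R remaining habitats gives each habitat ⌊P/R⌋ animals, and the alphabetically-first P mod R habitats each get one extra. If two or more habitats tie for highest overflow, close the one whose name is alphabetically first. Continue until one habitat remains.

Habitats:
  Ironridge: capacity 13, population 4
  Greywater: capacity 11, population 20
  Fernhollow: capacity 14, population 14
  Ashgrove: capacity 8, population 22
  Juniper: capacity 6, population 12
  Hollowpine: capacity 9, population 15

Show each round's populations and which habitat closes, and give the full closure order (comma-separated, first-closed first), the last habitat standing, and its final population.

Round 1: Ashgrove=22 Fernhollow=14 Greywater=20 Hollowpine=15 Ironridge=4 Juniper=12 → close Ashgrove (overflow 14)
  22÷5 = 4 each, +1 to first 2
Round 2: Fernhollow=19 Greywater=25 Hollowpine=19 Ironridge=8 Juniper=16 → close Greywater (overflow 14)
  25÷4 = 6 each, +1 to first 1
Round 3: Fernhollow=26 Hollowpine=25 Ironridge=14 Juniper=22 → close Hollowpine (overflow 16)
  25÷3 = 8 each, +1 to first 1
Round 4: Fernhollow=35 Ironridge=22 Juniper=30 → close Juniper (overflow 24)
  30÷2 = 15 each, +1 to first 0
Round 5: Fernhollow=50 Ironridge=37 → close Fernhollow (overflow 36)
  50÷1 = 50 each, +1 to first 0

Closure order: Ashgrove, Greywater, Hollowpine, Juniper, Fernhollow
Last habitat: Ironridge with 87 animals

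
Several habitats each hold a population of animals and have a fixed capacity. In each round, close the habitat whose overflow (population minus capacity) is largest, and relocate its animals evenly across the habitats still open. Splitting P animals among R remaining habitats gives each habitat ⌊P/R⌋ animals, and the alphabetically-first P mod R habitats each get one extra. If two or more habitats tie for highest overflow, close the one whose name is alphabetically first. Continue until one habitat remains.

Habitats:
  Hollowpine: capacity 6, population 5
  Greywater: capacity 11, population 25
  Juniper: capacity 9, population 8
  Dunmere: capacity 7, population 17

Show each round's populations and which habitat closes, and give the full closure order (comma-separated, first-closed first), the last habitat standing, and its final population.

Round 1: Dunmere=17 Greywater=25 Hollowpine=5 Juniper=8 → close Greywater (overflow 14)
  25÷3 = 8 each, +1 to first 1
Round 2: Dunmere=26 Hollowpine=13 Juniper=16 → close Dunmere (overflow 19)
  26÷2 = 13 each, +1 to first 0
Round 3: Hollowpine=26 Juniper=29 → close Hollowpine (overflow 20)
  26÷1 = 26 each, +1 to first 0

Closure order: Greywater, Dunmere, Hollowpine
Last habitat: Juniper with 55 animals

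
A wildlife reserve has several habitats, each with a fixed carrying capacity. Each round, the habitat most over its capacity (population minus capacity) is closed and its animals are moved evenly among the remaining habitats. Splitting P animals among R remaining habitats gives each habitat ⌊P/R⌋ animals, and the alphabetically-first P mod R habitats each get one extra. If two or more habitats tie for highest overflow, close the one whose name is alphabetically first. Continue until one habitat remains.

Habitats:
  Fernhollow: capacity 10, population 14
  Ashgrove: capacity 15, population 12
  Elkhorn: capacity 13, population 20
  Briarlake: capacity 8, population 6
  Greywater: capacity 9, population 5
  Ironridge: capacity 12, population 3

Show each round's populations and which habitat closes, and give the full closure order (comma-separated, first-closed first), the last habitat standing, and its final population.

Round 1: Ashgrove=12 Briarlake=6 Elkhorn=20 Fernhollow=14 Greywater=5 Ironridge=3 → close Elkhorn (overflow 7)
  20÷5 = 4 each, +1 to first 0
Round 2: Ashgrove=16 Briarlake=10 Fernhollow=18 Greywater=9 Ironridge=7 → close Fernhollow (overflow 8)
  18÷4 = 4 each, +1 to first 2
Round 3: Ashgrove=21 Briarlake=15 Greywater=13 Ironridge=11 → close Briarlake (overflow 7)
  15÷3 = 5 each, +1 to first 0
Round 4: Ashgrove=26 Greywater=18 Ironridge=16 → close Ashgrove (overflow 11)
  26÷2 = 13 each, +1 to first 0
Round 5: Greywater=31 Ironridge=29 → close Greywater (overflow 22)
  31÷1 = 31 each, +1 to first 0

Closure order: Elkhorn, Fernhollow, Briarlake, Ashgrove, Greywater
Last habitat: Ironridge with 60 animals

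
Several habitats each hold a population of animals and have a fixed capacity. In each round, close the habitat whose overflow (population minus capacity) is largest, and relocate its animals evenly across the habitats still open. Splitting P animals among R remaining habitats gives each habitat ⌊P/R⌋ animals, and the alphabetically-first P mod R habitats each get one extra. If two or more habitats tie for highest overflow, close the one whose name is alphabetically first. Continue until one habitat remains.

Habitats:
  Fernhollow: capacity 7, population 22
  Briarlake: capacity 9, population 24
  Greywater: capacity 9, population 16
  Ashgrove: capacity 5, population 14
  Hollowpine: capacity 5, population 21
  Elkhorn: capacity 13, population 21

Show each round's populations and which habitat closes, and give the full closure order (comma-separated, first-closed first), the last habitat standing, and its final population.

Round 1: Ashgrove=14 Briarlake=24 Elkhorn=21 Fernhollow=22 Greywater=16 Hollowpine=21 → close Hollowpine (overflow 16)
  21÷5 = 4 each, +1 to first 1
Round 2: Ashgrove=19 Briarlake=28 Elkhorn=25 Fernhollow=26 Greywater=20 → close Briarlake (overflow 19)
  28÷4 = 7 each, +1 to first 0
Round 3: Ashgrove=26 Elkhorn=32 Fernhollow=33 Greywater=27 → close Fernhollow (overflow 26)
  33÷3 = 11 each, +1 to first 0
Round 4: Ashgrove=37 Elkhorn=43 Greywater=38 → close Ashgrove (overflow 32)
  37÷2 = 18 each, +1 to first 1
Round 5: Elkhorn=62 Greywater=56 → close Elkhorn (overflow 49)
  62÷1 = 62 each, +1 to first 0

Closure order: Hollowpine, Briarlake, Fernhollow, Ashgrove, Elkhorn
Last habitat: Greywater with 118 animals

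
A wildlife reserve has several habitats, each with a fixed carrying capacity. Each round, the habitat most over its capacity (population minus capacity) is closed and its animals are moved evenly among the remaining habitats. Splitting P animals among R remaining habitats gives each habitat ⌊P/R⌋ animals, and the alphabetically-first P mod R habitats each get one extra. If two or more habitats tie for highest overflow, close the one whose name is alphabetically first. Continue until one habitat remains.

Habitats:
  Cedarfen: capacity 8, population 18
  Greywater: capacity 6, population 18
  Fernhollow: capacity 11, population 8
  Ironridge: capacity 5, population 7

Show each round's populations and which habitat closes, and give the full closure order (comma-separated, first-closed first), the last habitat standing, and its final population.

Round 1: Cedarfen=18 Fernhollow=8 Greywater=18 Ironridge=7 → close Greywater (overflow 12)
  18÷3 = 6 each, +1 to first 0
Round 2: Cedarfen=24 Fernhollow=14 Ironridge=13 → close Cedarfen (overflow 16)
  24÷2 = 12 each, +1 to first 0
Round 3: Fernhollow=26 Ironridge=25 → close Ironridge (overflow 20)
  25÷1 = 25 each, +1 to first 0

Closure order: Greywater, Cedarfen, Ironridge
Last habitat: Fernhollow with 51 animals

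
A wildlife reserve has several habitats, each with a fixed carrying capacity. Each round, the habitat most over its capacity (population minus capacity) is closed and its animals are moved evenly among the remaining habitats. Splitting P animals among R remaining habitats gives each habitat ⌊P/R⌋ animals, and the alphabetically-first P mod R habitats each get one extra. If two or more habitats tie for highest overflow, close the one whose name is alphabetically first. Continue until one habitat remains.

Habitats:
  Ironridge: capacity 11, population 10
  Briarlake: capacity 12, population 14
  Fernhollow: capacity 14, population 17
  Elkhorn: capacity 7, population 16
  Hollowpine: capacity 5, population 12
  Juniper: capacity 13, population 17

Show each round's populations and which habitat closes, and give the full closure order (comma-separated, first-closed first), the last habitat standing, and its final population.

Closure order: Elkhorn, Hollowpine, Briarlake, Fernhollow, Juniper
Last habitat: Ironridge with 86 animals

Round 1: Briarlake=14 Elkhorn=16 Fernhollow=17 Hollowpine=12 Ironridge=10 Juniper=17 → close Elkhorn (overflow 9)
  16÷5 = 3 each, +1 to first 1
Round 2: Briarlake=18 Fernhollow=20 Hollowpine=15 Ironridge=13 Juniper=20 → close Hollowpine (overflow 10)
  15÷4 = 3 each, +1 to first 3
Round 3: Briarlake=22 Fernhollow=24 Ironridge=17 Juniper=23 → close Briarlake (overflow 10)
  22÷3 = 7 each, +1 to first 1
Round 4: Fernhollow=32 Ironridge=24 Juniper=30 → close Fernhollow (overflow 18)
  32÷2 = 16 each, +1 to first 0
Round 5: Ironridge=40 Juniper=46 → close Juniper (overflow 33)
  46÷1 = 46 each, +1 to first 0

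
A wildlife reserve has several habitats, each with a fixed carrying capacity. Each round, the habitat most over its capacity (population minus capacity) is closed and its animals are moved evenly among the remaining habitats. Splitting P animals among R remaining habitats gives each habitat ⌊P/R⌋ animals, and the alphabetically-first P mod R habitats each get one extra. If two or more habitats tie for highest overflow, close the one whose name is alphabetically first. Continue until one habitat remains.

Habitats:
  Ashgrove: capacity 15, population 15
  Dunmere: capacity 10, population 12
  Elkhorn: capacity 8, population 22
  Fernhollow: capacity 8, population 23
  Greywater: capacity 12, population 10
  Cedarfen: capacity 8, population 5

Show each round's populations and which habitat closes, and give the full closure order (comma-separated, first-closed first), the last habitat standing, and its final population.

Round 1: Ashgrove=15 Cedarfen=5 Dunmere=12 Elkhorn=22 Fernhollow=23 Greywater=10 → close Fernhollow (overflow 15)
  23÷5 = 4 each, +1 to first 3
Round 2: Ashgrove=20 Cedarfen=10 Dunmere=17 Elkhorn=26 Greywater=14 → close Elkhorn (overflow 18)
  26÷4 = 6 each, +1 to first 2
Round 3: Ashgrove=27 Cedarfen=17 Dunmere=23 Greywater=20 → close Dunmere (overflow 13)
  23÷3 = 7 each, +1 to first 2
Round 4: Ashgrove=35 Cedarfen=25 Greywater=27 → close Ashgrove (overflow 20)
  35÷2 = 17 each, +1 to first 1
Round 5: Cedarfen=43 Greywater=44 → close Cedarfen (overflow 35)
  43÷1 = 43 each, +1 to first 0

Closure order: Fernhollow, Elkhorn, Dunmere, Ashgrove, Cedarfen
Last habitat: Greywater with 87 animals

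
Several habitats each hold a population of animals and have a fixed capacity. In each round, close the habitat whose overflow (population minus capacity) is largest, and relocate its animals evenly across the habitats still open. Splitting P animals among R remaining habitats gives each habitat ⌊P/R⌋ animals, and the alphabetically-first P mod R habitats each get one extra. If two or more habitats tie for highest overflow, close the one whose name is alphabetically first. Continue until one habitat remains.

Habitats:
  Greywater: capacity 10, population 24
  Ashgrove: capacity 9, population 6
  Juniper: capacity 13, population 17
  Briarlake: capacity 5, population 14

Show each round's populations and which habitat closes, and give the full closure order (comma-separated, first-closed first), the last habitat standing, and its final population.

Round 1: Ashgrove=6 Briarlake=14 Greywater=24 Juniper=17 → close Greywater (overflow 14)
  24÷3 = 8 each, +1 to first 0
Round 2: Ashgrove=14 Briarlake=22 Juniper=25 → close Briarlake (overflow 17)
  22÷2 = 11 each, +1 to first 0
Round 3: Ashgrove=25 Juniper=36 → close Juniper (overflow 23)
  36÷1 = 36 each, +1 to first 0

Closure order: Greywater, Briarlake, Juniper
Last habitat: Ashgrove with 61 animals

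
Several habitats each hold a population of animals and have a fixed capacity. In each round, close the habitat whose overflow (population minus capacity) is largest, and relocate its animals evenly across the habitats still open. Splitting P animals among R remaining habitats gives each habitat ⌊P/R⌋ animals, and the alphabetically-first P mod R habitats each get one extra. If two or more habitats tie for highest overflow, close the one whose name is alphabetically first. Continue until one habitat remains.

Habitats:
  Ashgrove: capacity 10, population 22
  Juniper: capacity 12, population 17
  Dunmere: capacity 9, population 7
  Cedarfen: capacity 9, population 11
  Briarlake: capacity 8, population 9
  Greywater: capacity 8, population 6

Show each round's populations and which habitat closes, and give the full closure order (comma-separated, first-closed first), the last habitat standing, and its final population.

Round 1: Ashgrove=22 Briarlake=9 Cedarfen=11 Dunmere=7 Greywater=6 Juniper=17 → close Ashgrove (overflow 12)
  22÷5 = 4 each, +1 to first 2
Round 2: Briarlake=14 Cedarfen=16 Dunmere=11 Greywater=10 Juniper=21 → close Juniper (overflow 9)
  21÷4 = 5 each, +1 to first 1
Round 3: Briarlake=20 Cedarfen=21 Dunmere=16 Greywater=15 → close Briarlake (overflow 12)
  20÷3 = 6 each, +1 to first 2
Round 4: Cedarfen=28 Dunmere=23 Greywater=21 → close Cedarfen (overflow 19)
  28÷2 = 14 each, +1 to first 0
Round 5: Dunmere=37 Greywater=35 → close Dunmere (overflow 28)
  37÷1 = 37 each, +1 to first 0

Closure order: Ashgrove, Juniper, Briarlake, Cedarfen, Dunmere
Last habitat: Greywater with 72 animals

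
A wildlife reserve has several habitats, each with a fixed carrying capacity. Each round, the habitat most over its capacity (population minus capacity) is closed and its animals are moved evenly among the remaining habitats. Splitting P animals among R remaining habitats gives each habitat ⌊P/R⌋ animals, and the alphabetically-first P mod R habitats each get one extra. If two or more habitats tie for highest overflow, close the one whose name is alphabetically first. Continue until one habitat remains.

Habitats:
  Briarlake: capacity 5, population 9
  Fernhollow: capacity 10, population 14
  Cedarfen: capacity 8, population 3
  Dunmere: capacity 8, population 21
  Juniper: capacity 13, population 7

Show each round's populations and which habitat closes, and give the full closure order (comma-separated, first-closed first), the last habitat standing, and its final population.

Closure order: Dunmere, Briarlake, Fernhollow, Cedarfen
Last habitat: Juniper with 54 animals

Round 1: Briarlake=9 Cedarfen=3 Dunmere=21 Fernhollow=14 Juniper=7 → close Dunmere (overflow 13)
  21÷4 = 5 each, +1 to first 1
Round 2: Briarlake=15 Cedarfen=8 Fernhollow=19 Juniper=12 → close Briarlake (overflow 10)
  15÷3 = 5 each, +1 to first 0
Round 3: Cedarfen=13 Fernhollow=24 Juniper=17 → close Fernhollow (overflow 14)
  24÷2 = 12 each, +1 to first 0
Round 4: Cedarfen=25 Juniper=29 → close Cedarfen (overflow 17)
  25÷1 = 25 each, +1 to first 0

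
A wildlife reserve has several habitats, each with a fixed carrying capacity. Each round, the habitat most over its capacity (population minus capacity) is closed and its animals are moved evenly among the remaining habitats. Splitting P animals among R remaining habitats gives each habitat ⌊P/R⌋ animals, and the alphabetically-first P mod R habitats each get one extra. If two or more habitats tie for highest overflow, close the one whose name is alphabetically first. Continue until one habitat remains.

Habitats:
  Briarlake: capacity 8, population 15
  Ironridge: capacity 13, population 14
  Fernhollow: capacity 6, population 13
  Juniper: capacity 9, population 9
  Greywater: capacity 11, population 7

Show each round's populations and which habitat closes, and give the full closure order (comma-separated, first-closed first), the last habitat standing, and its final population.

Round 1: Briarlake=15 Fernhollow=13 Greywater=7 Ironridge=14 Juniper=9 → close Briarlake (overflow 7)
  15÷4 = 3 each, +1 to first 3
Round 2: Fernhollow=17 Greywater=11 Ironridge=18 Juniper=12 → close Fernhollow (overflow 11)
  17÷3 = 5 each, +1 to first 2
Round 3: Greywater=17 Ironridge=24 Juniper=17 → close Ironridge (overflow 11)
  24÷2 = 12 each, +1 to first 0
Round 4: Greywater=29 Juniper=29 → close Juniper (overflow 20)
  29÷1 = 29 each, +1 to first 0

Closure order: Briarlake, Fernhollow, Ironridge, Juniper
Last habitat: Greywater with 58 animals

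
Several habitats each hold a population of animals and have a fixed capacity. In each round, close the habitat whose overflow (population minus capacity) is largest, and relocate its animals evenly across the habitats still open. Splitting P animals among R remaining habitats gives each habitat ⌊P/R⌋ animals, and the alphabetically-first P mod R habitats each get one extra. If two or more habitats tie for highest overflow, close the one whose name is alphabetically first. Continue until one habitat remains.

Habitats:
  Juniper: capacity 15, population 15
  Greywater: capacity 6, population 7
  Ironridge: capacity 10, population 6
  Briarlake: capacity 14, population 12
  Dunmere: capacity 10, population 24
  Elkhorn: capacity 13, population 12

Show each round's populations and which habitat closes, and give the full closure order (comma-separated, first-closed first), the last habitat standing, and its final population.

Closure order: Dunmere, Greywater, Elkhorn, Briarlake, Juniper
Last habitat: Ironridge with 76 animals

Round 1: Briarlake=12 Dunmere=24 Elkhorn=12 Greywater=7 Ironridge=6 Juniper=15 → close Dunmere (overflow 14)
  24÷5 = 4 each, +1 to first 4
Round 2: Briarlake=17 Elkhorn=17 Greywater=12 Ironridge=11 Juniper=19 → close Greywater (overflow 6)
  12÷4 = 3 each, +1 to first 0
Round 3: Briarlake=20 Elkhorn=20 Ironridge=14 Juniper=22 → close Elkhorn (overflow 7)
  20÷3 = 6 each, +1 to first 2
Round 4: Briarlake=27 Ironridge=21 Juniper=28 → close Briarlake (overflow 13)
  27÷2 = 13 each, +1 to first 1
Round 5: Ironridge=35 Juniper=41 → close Juniper (overflow 26)
  41÷1 = 41 each, +1 to first 0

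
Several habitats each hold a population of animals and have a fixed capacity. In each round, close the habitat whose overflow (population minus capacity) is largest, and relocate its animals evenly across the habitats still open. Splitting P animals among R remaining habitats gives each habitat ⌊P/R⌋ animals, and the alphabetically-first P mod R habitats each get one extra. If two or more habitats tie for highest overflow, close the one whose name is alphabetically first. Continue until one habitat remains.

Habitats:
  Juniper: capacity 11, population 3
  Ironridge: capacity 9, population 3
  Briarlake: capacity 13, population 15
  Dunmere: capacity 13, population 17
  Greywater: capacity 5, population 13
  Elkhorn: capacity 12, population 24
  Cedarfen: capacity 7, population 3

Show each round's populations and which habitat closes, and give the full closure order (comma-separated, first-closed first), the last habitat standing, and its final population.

Round 1: Briarlake=15 Cedarfen=3 Dunmere=17 Elkhorn=24 Greywater=13 Ironridge=3 Juniper=3 → close Elkhorn (overflow 12)
  24÷6 = 4 each, +1 to first 0
Round 2: Briarlake=19 Cedarfen=7 Dunmere=21 Greywater=17 Ironridge=7 Juniper=7 → close Greywater (overflow 12)
  17÷5 = 3 each, +1 to first 2
Round 3: Briarlake=23 Cedarfen=11 Dunmere=24 Ironridge=10 Juniper=10 → close Dunmere (overflow 11)
  24÷4 = 6 each, +1 to first 0
Round 4: Briarlake=29 Cedarfen=17 Ironridge=16 Juniper=16 → close Briarlake (overflow 16)
  29÷3 = 9 each, +1 to first 2
Round 5: Cedarfen=27 Ironridge=26 Juniper=25 → close Cedarfen (overflow 20)
  27÷2 = 13 each, +1 to first 1
Round 6: Ironridge=40 Juniper=38 → close Ironridge (overflow 31)
  40÷1 = 40 each, +1 to first 0

Closure order: Elkhorn, Greywater, Dunmere, Briarlake, Cedarfen, Ironridge
Last habitat: Juniper with 78 animals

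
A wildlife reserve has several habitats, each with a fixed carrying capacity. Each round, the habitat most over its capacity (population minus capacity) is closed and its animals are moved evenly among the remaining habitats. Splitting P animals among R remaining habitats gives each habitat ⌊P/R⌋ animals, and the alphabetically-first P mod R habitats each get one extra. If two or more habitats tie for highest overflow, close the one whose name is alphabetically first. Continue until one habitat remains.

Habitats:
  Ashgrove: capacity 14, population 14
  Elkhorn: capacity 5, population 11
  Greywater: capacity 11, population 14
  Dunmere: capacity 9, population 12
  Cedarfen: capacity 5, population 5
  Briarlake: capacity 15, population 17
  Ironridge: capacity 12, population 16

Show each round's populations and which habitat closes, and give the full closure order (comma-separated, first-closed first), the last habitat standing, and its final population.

Closure order: Elkhorn, Dunmere, Greywater, Briarlake, Ironridge, Ashgrove
Last habitat: Cedarfen with 89 animals

Round 1: Ashgrove=14 Briarlake=17 Cedarfen=5 Dunmere=12 Elkhorn=11 Greywater=14 Ironridge=16 → close Elkhorn (overflow 6)
  11÷6 = 1 each, +1 to first 5
Round 2: Ashgrove=16 Briarlake=19 Cedarfen=7 Dunmere=14 Greywater=16 Ironridge=17 → close Dunmere (overflow 5)
  14÷5 = 2 each, +1 to first 4
Round 3: Ashgrove=19 Briarlake=22 Cedarfen=10 Greywater=19 Ironridge=19 → close Greywater (overflow 8)
  19÷4 = 4 each, +1 to first 3
Round 4: Ashgrove=24 Briarlake=27 Cedarfen=15 Ironridge=23 → close Briarlake (overflow 12)
  27÷3 = 9 each, +1 to first 0
Round 5: Ashgrove=33 Cedarfen=24 Ironridge=32 → close Ironridge (overflow 20)
  32÷2 = 16 each, +1 to first 0
Round 6: Ashgrove=49 Cedarfen=40 → close Ashgrove (overflow 35)
  49÷1 = 49 each, +1 to first 0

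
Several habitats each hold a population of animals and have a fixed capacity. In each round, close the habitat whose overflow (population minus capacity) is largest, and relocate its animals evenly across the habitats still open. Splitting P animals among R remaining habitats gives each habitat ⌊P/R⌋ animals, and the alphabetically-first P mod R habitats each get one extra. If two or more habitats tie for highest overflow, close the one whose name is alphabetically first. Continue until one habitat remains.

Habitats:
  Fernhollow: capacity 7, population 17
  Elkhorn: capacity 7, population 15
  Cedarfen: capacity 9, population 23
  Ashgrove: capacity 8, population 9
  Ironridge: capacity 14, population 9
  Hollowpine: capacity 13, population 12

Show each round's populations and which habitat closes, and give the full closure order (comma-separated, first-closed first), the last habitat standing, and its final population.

Round 1: Ashgrove=9 Cedarfen=23 Elkhorn=15 Fernhollow=17 Hollowpine=12 Ironridge=9 → close Cedarfen (overflow 14)
  23÷5 = 4 each, +1 to first 3
Round 2: Ashgrove=14 Elkhorn=20 Fernhollow=22 Hollowpine=16 Ironridge=13 → close Fernhollow (overflow 15)
  22÷4 = 5 each, +1 to first 2
Round 3: Ashgrove=20 Elkhorn=26 Hollowpine=21 Ironridge=18 → close Elkhorn (overflow 19)
  26÷3 = 8 each, +1 to first 2
Round 4: Ashgrove=29 Hollowpine=30 Ironridge=26 → close Ashgrove (overflow 21)
  29÷2 = 14 each, +1 to first 1
Round 5: Hollowpine=45 Ironridge=40 → close Hollowpine (overflow 32)
  45÷1 = 45 each, +1 to first 0

Closure order: Cedarfen, Fernhollow, Elkhorn, Ashgrove, Hollowpine
Last habitat: Ironridge with 85 animals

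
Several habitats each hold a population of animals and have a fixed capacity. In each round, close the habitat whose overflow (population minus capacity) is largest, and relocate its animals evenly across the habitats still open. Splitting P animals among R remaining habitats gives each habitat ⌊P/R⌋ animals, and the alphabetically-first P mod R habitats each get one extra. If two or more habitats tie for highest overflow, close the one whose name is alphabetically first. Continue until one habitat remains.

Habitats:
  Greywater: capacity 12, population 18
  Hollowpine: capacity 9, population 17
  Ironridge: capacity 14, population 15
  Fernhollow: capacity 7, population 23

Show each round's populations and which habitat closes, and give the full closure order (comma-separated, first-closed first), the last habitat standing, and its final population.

Closure order: Fernhollow, Hollowpine, Greywater
Last habitat: Ironridge with 73 animals

Round 1: Fernhollow=23 Greywater=18 Hollowpine=17 Ironridge=15 → close Fernhollow (overflow 16)
  23÷3 = 7 each, +1 to first 2
Round 2: Greywater=26 Hollowpine=25 Ironridge=22 → close Hollowpine (overflow 16)
  25÷2 = 12 each, +1 to first 1
Round 3: Greywater=39 Ironridge=34 → close Greywater (overflow 27)
  39÷1 = 39 each, +1 to first 0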